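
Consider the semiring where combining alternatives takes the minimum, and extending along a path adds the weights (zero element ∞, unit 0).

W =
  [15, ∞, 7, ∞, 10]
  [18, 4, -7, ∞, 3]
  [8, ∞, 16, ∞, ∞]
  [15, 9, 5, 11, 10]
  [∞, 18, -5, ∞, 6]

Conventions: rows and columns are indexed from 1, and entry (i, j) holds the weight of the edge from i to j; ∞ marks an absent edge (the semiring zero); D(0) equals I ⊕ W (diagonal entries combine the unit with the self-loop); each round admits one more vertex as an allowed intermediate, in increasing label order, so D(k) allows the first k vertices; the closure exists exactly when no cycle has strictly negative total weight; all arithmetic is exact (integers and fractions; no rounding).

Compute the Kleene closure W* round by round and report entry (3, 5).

D(0):
  [0, ∞, 7, ∞, 10]
  [18, 0, -7, ∞, 3]
  [8, ∞, 0, ∞, ∞]
  [15, 9, 5, 0, 10]
  [∞, 18, -5, ∞, 0]
D(1):
  [0, ∞, 7, ∞, 10]
  [18, 0, -7, ∞, 3]
  [8, ∞, 0, ∞, 18]
  [15, 9, 5, 0, 10]
  [∞, 18, -5, ∞, 0]
D(2):
  [0, ∞, 7, ∞, 10]
  [18, 0, -7, ∞, 3]
  [8, ∞, 0, ∞, 18]
  [15, 9, 2, 0, 10]
  [36, 18, -5, ∞, 0]
D(3):
  [0, ∞, 7, ∞, 10]
  [1, 0, -7, ∞, 3]
  [8, ∞, 0, ∞, 18]
  [10, 9, 2, 0, 10]
  [3, 18, -5, ∞, 0]
D(4):
  [0, ∞, 7, ∞, 10]
  [1, 0, -7, ∞, 3]
  [8, ∞, 0, ∞, 18]
  [10, 9, 2, 0, 10]
  [3, 18, -5, ∞, 0]
D(5):
  [0, 28, 5, ∞, 10]
  [1, 0, -7, ∞, 3]
  [8, 36, 0, ∞, 18]
  [10, 9, 2, 0, 10]
  [3, 18, -5, ∞, 0]
Answer: W*[3][5] = 18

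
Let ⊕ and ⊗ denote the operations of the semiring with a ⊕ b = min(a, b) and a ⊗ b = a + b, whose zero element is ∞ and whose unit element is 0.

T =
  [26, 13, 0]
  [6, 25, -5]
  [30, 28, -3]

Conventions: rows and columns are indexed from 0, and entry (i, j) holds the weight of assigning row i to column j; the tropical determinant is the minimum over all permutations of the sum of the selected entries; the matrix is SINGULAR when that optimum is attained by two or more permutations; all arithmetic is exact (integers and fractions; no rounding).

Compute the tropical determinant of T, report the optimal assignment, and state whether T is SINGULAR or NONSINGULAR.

σ = (0, 1, 2): 26 + 25 + (-3) = 48
σ = (0, 2, 1): 26 + (-5) + 28 = 49
σ = (1, 0, 2): 13 + 6 + (-3) = 16
σ = (1, 2, 0): 13 + (-5) + 30 = 38
σ = (2, 0, 1): 0 + 6 + 28 = 34
σ = (2, 1, 0): 0 + 25 + 30 = 55
Optimal value attained by: σ = (1, 0, 2).
Answer: det⊕(T) = 16; verdict: NONSINGULAR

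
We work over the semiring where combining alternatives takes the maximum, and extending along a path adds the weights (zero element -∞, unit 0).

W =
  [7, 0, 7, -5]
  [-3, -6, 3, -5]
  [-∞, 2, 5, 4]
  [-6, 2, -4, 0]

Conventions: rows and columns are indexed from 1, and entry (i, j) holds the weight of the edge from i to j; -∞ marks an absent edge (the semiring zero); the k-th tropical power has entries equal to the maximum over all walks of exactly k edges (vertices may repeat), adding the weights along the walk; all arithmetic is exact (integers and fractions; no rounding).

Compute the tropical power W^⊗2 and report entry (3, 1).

W^⊗2:
  [14, 9, 14, 11]
  [4, 5, 8, 7]
  [-1, 7, 10, 9]
  [1, 2, 5, 0]
Key observation: the optimum is the walk 3->2->1, with weight 2 + (-3) = -1.
Optimal value attained by: walk 3->2->1.
Answer: (W^⊗2)[3][1] = -1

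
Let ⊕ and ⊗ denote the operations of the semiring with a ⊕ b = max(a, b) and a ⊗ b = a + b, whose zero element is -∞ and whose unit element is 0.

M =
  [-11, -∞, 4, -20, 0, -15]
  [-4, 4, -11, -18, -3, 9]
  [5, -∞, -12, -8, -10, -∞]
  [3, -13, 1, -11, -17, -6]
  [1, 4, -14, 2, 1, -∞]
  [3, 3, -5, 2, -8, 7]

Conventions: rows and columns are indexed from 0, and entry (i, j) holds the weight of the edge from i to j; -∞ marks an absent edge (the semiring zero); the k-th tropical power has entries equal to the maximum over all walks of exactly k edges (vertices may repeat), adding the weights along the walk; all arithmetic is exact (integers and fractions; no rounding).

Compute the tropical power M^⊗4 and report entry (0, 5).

M^⊗2:
  [9, 4, -7, 2, 1, -8]
  [12, 12, 4, 11, 1, 16]
  [-5, -6, 9, -8, 5, -10]
  [6, -3, 7, -4, 3, 1]
  [5, 8, 5, 3, 2, 13]
  [10, 10, 7, 9, 3, 14]
M^⊗3:
  [5, 8, 13, 3, 9, 13]
  [19, 19, 16, 18, 12, 23]
  [14, 9, -1, 7, 6, 3]
  [12, 7, 10, 5, 6, 8]
  [16, 16, 9, 15, 5, 20]
  [17, 17, 14, 16, 10, 21]
M^⊗4:
  [18, 16, 9, 15, 10, 20]
  [26, 26, 23, 25, 19, 30]
  [10, 13, 18, 8, 14, 18]
  [15, 11, 16, 10, 12, 16]
  [23, 23, 20, 22, 16, 27]
  [24, 24, 21, 23, 17, 28]
Key observation: the optimum is the walk 0->4->1->5->5, with weight 0 + 4 + 9 + 7 = 20.
Optimal value attained by: walk 0->4->1->5->5.
Answer: (M^⊗4)[0][5] = 20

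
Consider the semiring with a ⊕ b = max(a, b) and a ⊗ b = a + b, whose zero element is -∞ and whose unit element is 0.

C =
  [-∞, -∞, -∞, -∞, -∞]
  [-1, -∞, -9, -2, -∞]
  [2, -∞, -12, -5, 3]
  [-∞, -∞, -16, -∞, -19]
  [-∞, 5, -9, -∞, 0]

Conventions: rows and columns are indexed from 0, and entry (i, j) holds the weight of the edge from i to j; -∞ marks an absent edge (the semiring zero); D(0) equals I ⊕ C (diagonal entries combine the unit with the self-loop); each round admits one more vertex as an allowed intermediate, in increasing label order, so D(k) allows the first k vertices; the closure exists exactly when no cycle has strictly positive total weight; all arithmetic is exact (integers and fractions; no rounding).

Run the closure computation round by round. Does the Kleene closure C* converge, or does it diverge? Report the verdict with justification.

D(0):
  [0, -∞, -∞, -∞, -∞]
  [-1, 0, -9, -2, -∞]
  [2, -∞, 0, -5, 3]
  [-∞, -∞, -16, 0, -19]
  [-∞, 5, -9, -∞, 0]
D(1):
  [0, -∞, -∞, -∞, -∞]
  [-1, 0, -9, -2, -∞]
  [2, -∞, 0, -5, 3]
  [-∞, -∞, -16, 0, -19]
  [-∞, 5, -9, -∞, 0]
D(2):
  [0, -∞, -∞, -∞, -∞]
  [-1, 0, -9, -2, -∞]
  [2, -∞, 0, -5, 3]
  [-∞, -∞, -16, 0, -19]
  [4, 5, -4, 3, 0]
D(3):
  [0, -∞, -∞, -∞, -∞]
  [-1, 0, -9, -2, -6]
  [2, -∞, 0, -5, 3]
  [-14, -∞, -16, 0, -13]
  [4, 5, -4, 3, 0]
D(4):
  [0, -∞, -∞, -∞, -∞]
  [-1, 0, -9, -2, -6]
  [2, -∞, 0, -5, 3]
  [-14, -∞, -16, 0, -13]
  [4, 5, -4, 3, 0]
D(5):
  [0, -∞, -∞, -∞, -∞]
  [-1, 0, -9, -2, -6]
  [7, 8, 0, 6, 3]
  [-9, -8, -16, 0, -13]
  [4, 5, -4, 3, 0]
Key observation: every diagonal entry stays at the unit through all rounds, so no improving cycle exists.
Answer: CONVERGES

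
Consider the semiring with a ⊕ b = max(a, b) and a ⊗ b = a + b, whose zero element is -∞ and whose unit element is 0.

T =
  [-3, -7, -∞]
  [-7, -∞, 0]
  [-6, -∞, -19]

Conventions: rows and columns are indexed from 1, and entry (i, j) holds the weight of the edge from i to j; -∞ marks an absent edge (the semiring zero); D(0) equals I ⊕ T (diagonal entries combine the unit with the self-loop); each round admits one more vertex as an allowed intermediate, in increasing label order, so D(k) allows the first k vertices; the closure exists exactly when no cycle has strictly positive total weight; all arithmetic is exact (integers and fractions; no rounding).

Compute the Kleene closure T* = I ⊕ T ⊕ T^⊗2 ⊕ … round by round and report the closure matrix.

D(0):
  [0, -7, -∞]
  [-7, 0, 0]
  [-6, -∞, 0]
D(1):
  [0, -7, -∞]
  [-7, 0, 0]
  [-6, -13, 0]
D(2):
  [0, -7, -7]
  [-7, 0, 0]
  [-6, -13, 0]
D(3):
  [0, -7, -7]
  [-6, 0, 0]
  [-6, -13, 0]
Answer: T* = [[0, -7, -7], [-6, 0, 0], [-6, -13, 0]]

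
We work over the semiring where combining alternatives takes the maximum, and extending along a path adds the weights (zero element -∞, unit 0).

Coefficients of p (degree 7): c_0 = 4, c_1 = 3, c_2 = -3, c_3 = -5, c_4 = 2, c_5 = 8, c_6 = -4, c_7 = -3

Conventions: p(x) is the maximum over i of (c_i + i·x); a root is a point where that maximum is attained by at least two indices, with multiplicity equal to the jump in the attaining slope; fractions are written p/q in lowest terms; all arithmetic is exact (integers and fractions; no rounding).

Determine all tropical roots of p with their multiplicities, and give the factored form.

hull edge (i=0, c=4) to (i=5, c=8): slope 4/5, span 5
hull edge (i=5, c=8) to (i=7, c=-3): slope -11/2, span 2
Factored form: p(x) = -3 ⊗ (x ⊕ (-4/5)) ⊗ (x ⊕ (-4/5)) ⊗ (x ⊕ (-4/5)) ⊗ (x ⊕ (-4/5)) ⊗ (x ⊕ (-4/5)) ⊗ (x ⊕ 11/2) ⊗ (x ⊕ 11/2)
Answer: roots = -4/5 (mult 5), 11/2 (mult 2)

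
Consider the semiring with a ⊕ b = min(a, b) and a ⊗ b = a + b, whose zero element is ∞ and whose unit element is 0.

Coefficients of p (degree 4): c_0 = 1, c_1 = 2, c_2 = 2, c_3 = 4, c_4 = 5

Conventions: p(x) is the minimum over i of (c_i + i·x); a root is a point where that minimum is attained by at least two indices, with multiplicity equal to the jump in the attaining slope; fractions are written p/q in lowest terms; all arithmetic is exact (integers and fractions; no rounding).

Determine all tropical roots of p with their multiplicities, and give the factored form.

hull edge (i=0, c=1) to (i=2, c=2): slope 1/2, span 2
hull edge (i=2, c=2) to (i=4, c=5): slope 3/2, span 2
Factored form: p(x) = 5 ⊗ (x ⊕ (-3/2)) ⊗ (x ⊕ (-3/2)) ⊗ (x ⊕ (-1/2)) ⊗ (x ⊕ (-1/2))
Answer: roots = -3/2 (mult 2), -1/2 (mult 2)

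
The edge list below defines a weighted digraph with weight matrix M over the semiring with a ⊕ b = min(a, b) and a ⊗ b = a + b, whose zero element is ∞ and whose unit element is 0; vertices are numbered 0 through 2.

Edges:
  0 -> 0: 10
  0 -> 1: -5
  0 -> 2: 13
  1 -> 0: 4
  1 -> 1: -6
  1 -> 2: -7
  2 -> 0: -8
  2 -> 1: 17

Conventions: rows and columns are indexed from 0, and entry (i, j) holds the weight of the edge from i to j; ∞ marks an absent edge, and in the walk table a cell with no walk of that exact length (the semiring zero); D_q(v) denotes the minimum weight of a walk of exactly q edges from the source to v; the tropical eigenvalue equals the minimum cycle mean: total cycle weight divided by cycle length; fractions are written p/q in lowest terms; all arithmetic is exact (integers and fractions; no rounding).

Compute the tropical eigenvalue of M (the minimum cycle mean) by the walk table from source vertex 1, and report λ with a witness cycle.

q=0: [∞, 0, ∞]
q=1: [4, -6, -7]
q=2: [-15, -12, -13]
q=3: [-21, -20, -19]
Optimal cycle mean attained by: cycle 0->1->2->0, total (-5) + (-7) + (-8), length 3.
Answer: λ = -20/3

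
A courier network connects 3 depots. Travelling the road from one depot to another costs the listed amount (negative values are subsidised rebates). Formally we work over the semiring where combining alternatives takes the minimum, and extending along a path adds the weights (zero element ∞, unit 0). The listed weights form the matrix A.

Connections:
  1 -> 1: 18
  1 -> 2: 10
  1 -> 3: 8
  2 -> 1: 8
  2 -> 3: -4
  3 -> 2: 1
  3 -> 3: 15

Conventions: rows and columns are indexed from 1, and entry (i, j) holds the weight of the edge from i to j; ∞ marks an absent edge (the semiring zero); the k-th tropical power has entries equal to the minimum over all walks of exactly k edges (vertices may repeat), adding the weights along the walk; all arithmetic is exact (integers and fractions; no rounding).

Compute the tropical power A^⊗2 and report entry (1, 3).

A^⊗2:
  [18, 9, 6]
  [26, -3, 11]
  [9, 16, -3]
Key observation: the optimum is the walk 1->2->3, with weight 10 + (-4) = 6.
Optimal value attained by: walk 1->2->3.
Answer: (A^⊗2)[1][3] = 6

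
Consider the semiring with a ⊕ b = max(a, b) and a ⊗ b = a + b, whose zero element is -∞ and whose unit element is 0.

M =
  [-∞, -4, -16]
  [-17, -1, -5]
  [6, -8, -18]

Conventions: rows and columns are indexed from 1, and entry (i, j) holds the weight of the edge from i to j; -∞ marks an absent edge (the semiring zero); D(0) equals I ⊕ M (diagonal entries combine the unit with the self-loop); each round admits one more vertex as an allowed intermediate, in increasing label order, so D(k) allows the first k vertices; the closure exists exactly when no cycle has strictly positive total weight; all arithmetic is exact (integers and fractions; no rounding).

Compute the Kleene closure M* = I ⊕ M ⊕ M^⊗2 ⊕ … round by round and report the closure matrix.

D(0):
  [0, -4, -16]
  [-17, 0, -5]
  [6, -8, 0]
D(1):
  [0, -4, -16]
  [-17, 0, -5]
  [6, 2, 0]
D(2):
  [0, -4, -9]
  [-17, 0, -5]
  [6, 2, 0]
D(3):
  [0, -4, -9]
  [1, 0, -5]
  [6, 2, 0]
Answer: M* = [[0, -4, -9], [1, 0, -5], [6, 2, 0]]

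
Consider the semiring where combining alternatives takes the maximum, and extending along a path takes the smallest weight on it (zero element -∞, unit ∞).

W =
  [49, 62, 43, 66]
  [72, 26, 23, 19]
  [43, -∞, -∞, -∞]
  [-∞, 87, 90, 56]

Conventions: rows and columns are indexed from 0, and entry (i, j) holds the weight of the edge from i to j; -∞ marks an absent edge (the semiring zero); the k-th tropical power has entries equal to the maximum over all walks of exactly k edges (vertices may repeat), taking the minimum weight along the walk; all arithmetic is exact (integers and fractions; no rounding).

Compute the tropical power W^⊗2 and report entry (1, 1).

W^⊗2:
  [62, 66, 66, 56]
  [49, 62, 43, 66]
  [43, 43, 43, 43]
  [72, 56, 56, 56]
Key observation: the optimum is the walk 1->0->1, with weight 72 min 62 = 62.
Optimal value attained by: walk 1->0->1.
Answer: (W^⊗2)[1][1] = 62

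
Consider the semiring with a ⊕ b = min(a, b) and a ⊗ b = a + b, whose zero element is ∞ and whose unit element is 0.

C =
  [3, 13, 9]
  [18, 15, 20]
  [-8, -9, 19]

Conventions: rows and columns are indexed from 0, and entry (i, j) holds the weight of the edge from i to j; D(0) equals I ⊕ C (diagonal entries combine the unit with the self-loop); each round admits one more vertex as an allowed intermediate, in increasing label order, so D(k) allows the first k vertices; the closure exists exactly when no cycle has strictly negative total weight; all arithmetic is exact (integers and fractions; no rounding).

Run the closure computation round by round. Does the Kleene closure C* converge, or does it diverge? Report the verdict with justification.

D(0):
  [0, 13, 9]
  [18, 0, 20]
  [-8, -9, 0]
D(1):
  [0, 13, 9]
  [18, 0, 20]
  [-8, -9, 0]
D(2):
  [0, 13, 9]
  [18, 0, 20]
  [-8, -9, 0]
D(3):
  [0, 0, 9]
  [12, 0, 20]
  [-8, -9, 0]
Key observation: every diagonal entry stays at the unit through all rounds, so no improving cycle exists.
Answer: CONVERGES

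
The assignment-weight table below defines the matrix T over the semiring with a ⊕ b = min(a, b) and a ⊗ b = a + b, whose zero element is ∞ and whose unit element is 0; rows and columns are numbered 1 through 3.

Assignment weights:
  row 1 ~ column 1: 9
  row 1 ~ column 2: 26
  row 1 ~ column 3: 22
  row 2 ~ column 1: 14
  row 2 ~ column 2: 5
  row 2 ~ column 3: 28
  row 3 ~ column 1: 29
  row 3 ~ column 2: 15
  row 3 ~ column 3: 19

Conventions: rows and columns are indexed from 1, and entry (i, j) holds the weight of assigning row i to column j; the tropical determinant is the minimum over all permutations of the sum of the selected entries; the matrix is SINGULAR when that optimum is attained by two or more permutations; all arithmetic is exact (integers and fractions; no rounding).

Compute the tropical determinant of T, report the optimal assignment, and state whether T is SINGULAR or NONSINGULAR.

σ = (1, 2, 3): 9 + 5 + 19 = 33
σ = (1, 3, 2): 9 + 28 + 15 = 52
σ = (2, 1, 3): 26 + 14 + 19 = 59
σ = (2, 3, 1): 26 + 28 + 29 = 83
σ = (3, 1, 2): 22 + 14 + 15 = 51
σ = (3, 2, 1): 22 + 5 + 29 = 56
Optimal value attained by: σ = (1, 2, 3).
Answer: det⊕(T) = 33; verdict: NONSINGULAR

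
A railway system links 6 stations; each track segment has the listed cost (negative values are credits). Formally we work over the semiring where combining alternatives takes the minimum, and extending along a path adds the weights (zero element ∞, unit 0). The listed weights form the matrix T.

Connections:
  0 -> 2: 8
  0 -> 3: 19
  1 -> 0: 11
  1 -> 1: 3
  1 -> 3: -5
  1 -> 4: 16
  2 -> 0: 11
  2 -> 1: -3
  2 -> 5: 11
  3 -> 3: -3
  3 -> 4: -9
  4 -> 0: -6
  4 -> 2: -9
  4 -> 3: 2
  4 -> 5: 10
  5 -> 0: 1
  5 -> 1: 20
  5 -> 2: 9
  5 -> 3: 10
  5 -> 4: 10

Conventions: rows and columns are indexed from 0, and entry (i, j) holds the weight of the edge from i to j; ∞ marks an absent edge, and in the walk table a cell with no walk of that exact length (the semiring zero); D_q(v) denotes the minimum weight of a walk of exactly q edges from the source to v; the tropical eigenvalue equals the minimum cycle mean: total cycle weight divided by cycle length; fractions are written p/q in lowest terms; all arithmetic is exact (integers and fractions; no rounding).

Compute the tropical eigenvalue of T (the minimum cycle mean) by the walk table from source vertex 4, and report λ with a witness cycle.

q=0: [∞, ∞, ∞, ∞, 0, ∞]
q=1: [-6, ∞, -9, 2, ∞, 10]
q=2: [2, -12, 2, -1, -7, 2]
q=3: [-13, -9, -16, -17, -10, 3]
q=4: [-16, -19, -19, -20, -26, -5]
q=5: [-32, -22, -35, -24, -29, -16]
q=6: [-35, -38, -38, -27, -33, -24]
Optimal cycle mean attained by: cycle 1->3->4->2->1, total (-5) + (-9) + (-9) + (-3), length 4.
Answer: λ = -13/2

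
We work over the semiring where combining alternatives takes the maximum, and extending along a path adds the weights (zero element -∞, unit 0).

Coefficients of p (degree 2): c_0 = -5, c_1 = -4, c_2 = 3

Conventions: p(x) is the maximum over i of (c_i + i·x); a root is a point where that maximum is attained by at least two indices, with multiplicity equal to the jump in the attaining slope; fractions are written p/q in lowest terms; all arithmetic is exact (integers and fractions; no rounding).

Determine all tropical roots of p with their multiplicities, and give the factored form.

hull edge (i=0, c=-5) to (i=2, c=3): slope 4, span 2
Factored form: p(x) = 3 ⊗ (x ⊕ (-4)) ⊗ (x ⊕ (-4))
Answer: roots = -4 (mult 2)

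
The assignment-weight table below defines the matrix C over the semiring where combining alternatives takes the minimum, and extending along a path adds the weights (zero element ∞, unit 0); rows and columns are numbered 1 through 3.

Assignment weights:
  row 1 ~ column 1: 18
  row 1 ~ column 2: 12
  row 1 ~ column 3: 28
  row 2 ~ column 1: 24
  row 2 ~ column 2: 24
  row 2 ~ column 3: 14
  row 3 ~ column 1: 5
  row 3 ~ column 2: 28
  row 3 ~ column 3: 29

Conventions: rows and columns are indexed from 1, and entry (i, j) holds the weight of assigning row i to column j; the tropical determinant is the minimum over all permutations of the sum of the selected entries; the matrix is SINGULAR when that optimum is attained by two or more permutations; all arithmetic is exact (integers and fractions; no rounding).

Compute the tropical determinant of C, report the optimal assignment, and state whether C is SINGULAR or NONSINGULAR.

σ = (1, 2, 3): 18 + 24 + 29 = 71
σ = (1, 3, 2): 18 + 14 + 28 = 60
σ = (2, 1, 3): 12 + 24 + 29 = 65
σ = (2, 3, 1): 12 + 14 + 5 = 31
σ = (3, 1, 2): 28 + 24 + 28 = 80
σ = (3, 2, 1): 28 + 24 + 5 = 57
Optimal value attained by: σ = (2, 3, 1).
Answer: det⊕(C) = 31; verdict: NONSINGULAR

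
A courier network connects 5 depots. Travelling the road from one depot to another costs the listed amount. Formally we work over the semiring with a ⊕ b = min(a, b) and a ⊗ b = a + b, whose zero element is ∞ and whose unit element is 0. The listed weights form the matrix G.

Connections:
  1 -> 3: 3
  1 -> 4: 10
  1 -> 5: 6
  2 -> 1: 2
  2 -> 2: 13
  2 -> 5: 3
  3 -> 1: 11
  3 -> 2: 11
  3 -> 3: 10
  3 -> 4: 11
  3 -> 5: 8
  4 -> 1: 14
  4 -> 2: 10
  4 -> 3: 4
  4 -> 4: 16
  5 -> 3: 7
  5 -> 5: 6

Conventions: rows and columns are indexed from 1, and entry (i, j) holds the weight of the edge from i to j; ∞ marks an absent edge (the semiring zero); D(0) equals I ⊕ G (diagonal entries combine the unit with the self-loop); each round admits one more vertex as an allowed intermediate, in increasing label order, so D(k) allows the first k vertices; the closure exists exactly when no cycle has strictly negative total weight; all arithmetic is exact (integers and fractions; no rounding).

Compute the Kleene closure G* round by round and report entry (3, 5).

D(0):
  [0, ∞, 3, 10, 6]
  [2, 0, ∞, ∞, 3]
  [11, 11, 0, 11, 8]
  [14, 10, 4, 0, ∞]
  [∞, ∞, 7, ∞, 0]
D(1):
  [0, ∞, 3, 10, 6]
  [2, 0, 5, 12, 3]
  [11, 11, 0, 11, 8]
  [14, 10, 4, 0, 20]
  [∞, ∞, 7, ∞, 0]
D(2):
  [0, ∞, 3, 10, 6]
  [2, 0, 5, 12, 3]
  [11, 11, 0, 11, 8]
  [12, 10, 4, 0, 13]
  [∞, ∞, 7, ∞, 0]
D(3):
  [0, 14, 3, 10, 6]
  [2, 0, 5, 12, 3]
  [11, 11, 0, 11, 8]
  [12, 10, 4, 0, 12]
  [18, 18, 7, 18, 0]
D(4):
  [0, 14, 3, 10, 6]
  [2, 0, 5, 12, 3]
  [11, 11, 0, 11, 8]
  [12, 10, 4, 0, 12]
  [18, 18, 7, 18, 0]
D(5):
  [0, 14, 3, 10, 6]
  [2, 0, 5, 12, 3]
  [11, 11, 0, 11, 8]
  [12, 10, 4, 0, 12]
  [18, 18, 7, 18, 0]
Answer: G*[3][5] = 8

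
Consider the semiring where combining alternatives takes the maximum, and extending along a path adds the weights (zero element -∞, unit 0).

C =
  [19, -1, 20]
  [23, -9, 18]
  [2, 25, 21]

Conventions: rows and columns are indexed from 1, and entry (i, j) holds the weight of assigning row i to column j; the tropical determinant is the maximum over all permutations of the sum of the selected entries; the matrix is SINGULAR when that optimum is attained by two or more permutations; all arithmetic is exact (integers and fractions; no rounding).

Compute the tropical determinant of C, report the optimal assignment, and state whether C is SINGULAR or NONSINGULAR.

σ = (1, 2, 3): 19 + (-9) + 21 = 31
σ = (1, 3, 2): 19 + 18 + 25 = 62
σ = (2, 1, 3): (-1) + 23 + 21 = 43
σ = (2, 3, 1): (-1) + 18 + 2 = 19
σ = (3, 1, 2): 20 + 23 + 25 = 68
σ = (3, 2, 1): 20 + (-9) + 2 = 13
Optimal value attained by: σ = (3, 1, 2).
Answer: det⊕(C) = 68; verdict: NONSINGULAR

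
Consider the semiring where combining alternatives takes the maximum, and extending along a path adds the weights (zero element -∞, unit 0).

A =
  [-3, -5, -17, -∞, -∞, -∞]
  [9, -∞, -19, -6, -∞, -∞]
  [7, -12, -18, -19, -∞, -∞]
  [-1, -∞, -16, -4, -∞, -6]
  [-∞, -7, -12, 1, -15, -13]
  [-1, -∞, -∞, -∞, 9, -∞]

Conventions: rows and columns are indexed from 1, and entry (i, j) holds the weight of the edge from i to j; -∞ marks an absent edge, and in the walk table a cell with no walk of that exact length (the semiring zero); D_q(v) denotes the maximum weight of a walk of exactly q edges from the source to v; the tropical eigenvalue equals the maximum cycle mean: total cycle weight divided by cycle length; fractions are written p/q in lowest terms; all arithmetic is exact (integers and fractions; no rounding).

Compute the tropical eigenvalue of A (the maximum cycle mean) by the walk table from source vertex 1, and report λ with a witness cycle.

q=0: [0, -∞, -∞, -∞, -∞, -∞]
q=1: [-3, -5, -17, -∞, -∞, -∞]
q=2: [4, -8, -20, -11, -∞, -∞]
q=3: [1, -1, -13, -14, -∞, -17]
q=4: [8, -4, -16, -7, -8, -20]
q=5: [5, 3, -9, -7, -11, -13]
q=6: [12, 0, -12, -3, -4, -13]
Optimal cycle mean attained by: cycle 1->2->1, total (-5) + 9, length 2.
Answer: λ = 2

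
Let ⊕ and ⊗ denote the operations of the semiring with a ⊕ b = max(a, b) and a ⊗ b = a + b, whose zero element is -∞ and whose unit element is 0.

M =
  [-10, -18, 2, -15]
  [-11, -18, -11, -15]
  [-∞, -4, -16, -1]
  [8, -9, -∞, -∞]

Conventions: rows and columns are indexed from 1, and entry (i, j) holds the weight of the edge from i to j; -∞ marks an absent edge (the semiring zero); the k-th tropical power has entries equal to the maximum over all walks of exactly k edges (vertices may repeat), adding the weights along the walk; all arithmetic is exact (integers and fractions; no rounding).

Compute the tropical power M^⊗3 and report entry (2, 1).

M^⊗2:
  [-7, -2, -8, 1]
  [-7, -15, -9, -12]
  [7, -10, -15, -17]
  [-2, -10, 10, -7]
M^⊗3:
  [9, -8, -5, -9]
  [-4, -13, -5, -10]
  [-3, -11, 9, -8]
  [1, 6, 0, 9]
Key observation: the optimum is the walk 2->3->4->1, with weight (-11) + (-1) + 8 = -4.
Optimal value attained by: walk 2->3->4->1.
Answer: (M^⊗3)[2][1] = -4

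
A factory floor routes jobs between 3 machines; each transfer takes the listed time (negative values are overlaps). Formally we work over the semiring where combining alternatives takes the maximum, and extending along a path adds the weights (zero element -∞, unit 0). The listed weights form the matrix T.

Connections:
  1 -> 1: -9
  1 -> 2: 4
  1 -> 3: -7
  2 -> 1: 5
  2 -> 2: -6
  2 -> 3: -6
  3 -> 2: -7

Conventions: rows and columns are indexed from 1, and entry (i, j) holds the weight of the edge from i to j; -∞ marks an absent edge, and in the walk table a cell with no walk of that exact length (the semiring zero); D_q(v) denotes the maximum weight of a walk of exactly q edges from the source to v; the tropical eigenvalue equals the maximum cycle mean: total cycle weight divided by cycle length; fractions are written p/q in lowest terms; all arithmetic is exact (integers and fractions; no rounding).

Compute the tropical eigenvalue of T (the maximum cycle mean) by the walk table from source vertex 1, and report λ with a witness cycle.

q=0: [0, -∞, -∞]
q=1: [-9, 4, -7]
q=2: [9, -2, -2]
q=3: [3, 13, 2]
Optimal cycle mean attained by: cycle 1->2->1, total 4 + 5, length 2.
Answer: λ = 9/2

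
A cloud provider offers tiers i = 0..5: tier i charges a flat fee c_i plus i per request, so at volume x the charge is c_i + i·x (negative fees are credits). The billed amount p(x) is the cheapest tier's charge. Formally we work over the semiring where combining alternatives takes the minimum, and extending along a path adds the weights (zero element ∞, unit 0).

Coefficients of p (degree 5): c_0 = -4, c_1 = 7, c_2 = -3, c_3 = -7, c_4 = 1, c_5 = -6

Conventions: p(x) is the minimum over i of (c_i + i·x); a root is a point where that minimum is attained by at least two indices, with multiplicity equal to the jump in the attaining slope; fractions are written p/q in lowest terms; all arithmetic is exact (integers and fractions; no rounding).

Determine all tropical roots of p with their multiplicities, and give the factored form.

hull edge (i=0, c=-4) to (i=3, c=-7): slope -1, span 3
hull edge (i=3, c=-7) to (i=5, c=-6): slope 1/2, span 2
Factored form: p(x) = -6 ⊗ (x ⊕ (-1/2)) ⊗ (x ⊕ (-1/2)) ⊗ (x ⊕ 1) ⊗ (x ⊕ 1) ⊗ (x ⊕ 1)
Answer: roots = -1/2 (mult 2), 1 (mult 3)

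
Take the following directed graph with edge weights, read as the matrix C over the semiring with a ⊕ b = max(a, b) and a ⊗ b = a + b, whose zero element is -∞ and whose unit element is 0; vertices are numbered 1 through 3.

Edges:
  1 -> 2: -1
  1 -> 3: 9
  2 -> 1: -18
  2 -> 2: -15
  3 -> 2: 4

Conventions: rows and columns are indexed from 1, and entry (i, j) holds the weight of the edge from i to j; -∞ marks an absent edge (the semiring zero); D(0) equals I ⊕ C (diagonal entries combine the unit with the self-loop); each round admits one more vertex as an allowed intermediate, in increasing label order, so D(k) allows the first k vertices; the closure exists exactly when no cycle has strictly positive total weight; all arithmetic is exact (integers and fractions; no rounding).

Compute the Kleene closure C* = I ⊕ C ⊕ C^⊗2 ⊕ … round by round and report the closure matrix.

D(0):
  [0, -1, 9]
  [-18, 0, -∞]
  [-∞, 4, 0]
D(1):
  [0, -1, 9]
  [-18, 0, -9]
  [-∞, 4, 0]
D(2):
  [0, -1, 9]
  [-18, 0, -9]
  [-14, 4, 0]
D(3):
  [0, 13, 9]
  [-18, 0, -9]
  [-14, 4, 0]
Answer: C* = [[0, 13, 9], [-18, 0, -9], [-14, 4, 0]]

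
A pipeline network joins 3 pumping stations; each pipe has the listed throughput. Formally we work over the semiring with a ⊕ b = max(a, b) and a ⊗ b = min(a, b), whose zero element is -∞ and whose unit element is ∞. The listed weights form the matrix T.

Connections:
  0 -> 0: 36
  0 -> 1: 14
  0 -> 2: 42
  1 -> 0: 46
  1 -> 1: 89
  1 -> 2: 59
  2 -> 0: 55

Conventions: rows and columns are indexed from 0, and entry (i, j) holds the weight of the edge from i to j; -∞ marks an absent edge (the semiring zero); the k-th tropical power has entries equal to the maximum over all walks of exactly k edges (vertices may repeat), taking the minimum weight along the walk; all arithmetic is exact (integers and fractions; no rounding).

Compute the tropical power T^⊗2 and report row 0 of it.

T^⊗2:
  [42, 14, 36]
  [55, 89, 59]
  [36, 14, 42]
Answer: row 0 of T^⊗2 = [42, 14, 36]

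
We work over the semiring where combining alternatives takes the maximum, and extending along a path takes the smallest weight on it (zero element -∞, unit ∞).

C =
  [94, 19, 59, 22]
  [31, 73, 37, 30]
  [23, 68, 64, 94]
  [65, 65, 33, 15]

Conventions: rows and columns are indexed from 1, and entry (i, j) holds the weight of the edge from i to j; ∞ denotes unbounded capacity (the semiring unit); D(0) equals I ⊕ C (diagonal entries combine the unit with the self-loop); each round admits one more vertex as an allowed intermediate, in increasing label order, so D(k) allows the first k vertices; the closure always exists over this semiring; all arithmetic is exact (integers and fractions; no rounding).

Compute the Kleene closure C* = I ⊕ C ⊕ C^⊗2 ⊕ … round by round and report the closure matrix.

D(0):
  [∞, 19, 59, 22]
  [31, ∞, 37, 30]
  [23, 68, ∞, 94]
  [65, 65, 33, ∞]
D(1):
  [∞, 19, 59, 22]
  [31, ∞, 37, 30]
  [23, 68, ∞, 94]
  [65, 65, 59, ∞]
D(2):
  [∞, 19, 59, 22]
  [31, ∞, 37, 30]
  [31, 68, ∞, 94]
  [65, 65, 59, ∞]
D(3):
  [∞, 59, 59, 59]
  [31, ∞, 37, 37]
  [31, 68, ∞, 94]
  [65, 65, 59, ∞]
D(4):
  [∞, 59, 59, 59]
  [37, ∞, 37, 37]
  [65, 68, ∞, 94]
  [65, 65, 59, ∞]
Answer: C* = [[∞, 59, 59, 59], [37, ∞, 37, 37], [65, 68, ∞, 94], [65, 65, 59, ∞]]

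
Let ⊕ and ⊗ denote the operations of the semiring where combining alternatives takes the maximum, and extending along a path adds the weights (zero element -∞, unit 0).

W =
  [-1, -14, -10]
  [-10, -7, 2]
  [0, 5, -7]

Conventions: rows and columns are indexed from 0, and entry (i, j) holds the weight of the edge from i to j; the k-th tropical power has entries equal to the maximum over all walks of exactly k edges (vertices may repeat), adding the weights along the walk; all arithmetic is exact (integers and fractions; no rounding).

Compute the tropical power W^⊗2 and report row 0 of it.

W^⊗2:
  [-2, -5, -11]
  [2, 7, -5]
  [-1, -2, 7]
Answer: row 0 of W^⊗2 = [-2, -5, -11]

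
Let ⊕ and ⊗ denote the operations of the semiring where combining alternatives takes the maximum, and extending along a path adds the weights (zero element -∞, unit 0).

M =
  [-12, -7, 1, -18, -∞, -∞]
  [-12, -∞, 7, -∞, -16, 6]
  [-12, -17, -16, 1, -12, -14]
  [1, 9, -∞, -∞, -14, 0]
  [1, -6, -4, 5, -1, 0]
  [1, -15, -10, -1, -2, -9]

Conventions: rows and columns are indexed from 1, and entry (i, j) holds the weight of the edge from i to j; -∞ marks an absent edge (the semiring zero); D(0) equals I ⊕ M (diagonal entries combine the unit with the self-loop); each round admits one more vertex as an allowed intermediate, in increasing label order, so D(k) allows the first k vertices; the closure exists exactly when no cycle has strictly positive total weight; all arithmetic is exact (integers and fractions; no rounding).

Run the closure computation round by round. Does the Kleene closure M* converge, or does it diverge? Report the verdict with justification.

D(0):
  [0, -7, 1, -18, -∞, -∞]
  [-12, 0, 7, -∞, -16, 6]
  [-12, -17, 0, 1, -12, -14]
  [1, 9, -∞, 0, -14, 0]
  [1, -6, -4, 5, 0, 0]
  [1, -15, -10, -1, -2, 0]
D(1):
  [0, -7, 1, -18, -∞, -∞]
  [-12, 0, 7, -30, -16, 6]
  [-12, -17, 0, 1, -12, -14]
  [1, 9, 2, 0, -14, 0]
  [1, -6, 2, 5, 0, 0]
  [1, -6, 2, -1, -2, 0]
D(2):
  [0, -7, 1, -18, -23, -1]
  [-12, 0, 7, -30, -16, 6]
  [-12, -17, 0, 1, -12, -11]
  [1, 9, 16, 0, -7, 15]
  [1, -6, 2, 5, 0, 0]
  [1, -6, 2, -1, -2, 0]
Detection: at round 3, diagonal entry (4, 4) turns strictly positive.
Key observation: the cycle 4->1->2->3->4 has total weight 1 + (-7) + 7 + 1, which is strictly positive.
Answer: DIVERGES — positive cycle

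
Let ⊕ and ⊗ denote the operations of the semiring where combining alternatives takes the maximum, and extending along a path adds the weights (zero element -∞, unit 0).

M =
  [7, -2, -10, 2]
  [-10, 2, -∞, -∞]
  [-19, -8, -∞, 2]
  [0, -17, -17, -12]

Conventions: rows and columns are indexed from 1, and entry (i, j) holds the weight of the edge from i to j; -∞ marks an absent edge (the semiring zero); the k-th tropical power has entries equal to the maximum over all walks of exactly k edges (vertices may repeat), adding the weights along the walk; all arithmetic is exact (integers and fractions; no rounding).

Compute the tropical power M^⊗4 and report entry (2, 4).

M^⊗2:
  [14, 5, -3, 9]
  [-3, 4, -20, -8]
  [2, -6, -15, -10]
  [7, -2, -10, 2]
M^⊗3:
  [21, 12, 4, 16]
  [4, 6, -13, -1]
  [9, 0, -8, 4]
  [14, 5, -3, 9]
M^⊗4:
  [28, 19, 11, 23]
  [11, 8, -6, 6]
  [16, 7, -1, 11]
  [21, 12, 4, 16]
Key observation: the optimum is the walk 2->1->1->1->4, with weight (-10) + 7 + 7 + 2 = 6.
Optimal value attained by: walk 2->1->1->1->4.
Answer: (M^⊗4)[2][4] = 6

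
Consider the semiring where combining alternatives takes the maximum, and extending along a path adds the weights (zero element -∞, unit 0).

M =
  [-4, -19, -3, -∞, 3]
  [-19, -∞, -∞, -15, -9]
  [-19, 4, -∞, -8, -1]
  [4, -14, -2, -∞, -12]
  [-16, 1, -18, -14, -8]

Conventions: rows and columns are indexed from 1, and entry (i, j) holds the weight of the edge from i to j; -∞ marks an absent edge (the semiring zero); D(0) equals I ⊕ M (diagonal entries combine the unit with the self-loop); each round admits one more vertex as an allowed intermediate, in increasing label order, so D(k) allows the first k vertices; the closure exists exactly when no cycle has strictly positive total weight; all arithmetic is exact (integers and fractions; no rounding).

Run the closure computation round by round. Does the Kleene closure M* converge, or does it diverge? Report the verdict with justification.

D(0):
  [0, -19, -3, -∞, 3]
  [-19, 0, -∞, -15, -9]
  [-19, 4, 0, -8, -1]
  [4, -14, -2, 0, -12]
  [-16, 1, -18, -14, 0]
D(1):
  [0, -19, -3, -∞, 3]
  [-19, 0, -22, -15, -9]
  [-19, 4, 0, -8, -1]
  [4, -14, 1, 0, 7]
  [-16, 1, -18, -14, 0]
D(2):
  [0, -19, -3, -34, 3]
  [-19, 0, -22, -15, -9]
  [-15, 4, 0, -8, -1]
  [4, -14, 1, 0, 7]
  [-16, 1, -18, -14, 0]
D(3):
  [0, 1, -3, -11, 3]
  [-19, 0, -22, -15, -9]
  [-15, 4, 0, -8, -1]
  [4, 5, 1, 0, 7]
  [-16, 1, -18, -14, 0]
D(4):
  [0, 1, -3, -11, 3]
  [-11, 0, -14, -15, -8]
  [-4, 4, 0, -8, -1]
  [4, 5, 1, 0, 7]
  [-10, 1, -13, -14, 0]
D(5):
  [0, 4, -3, -11, 3]
  [-11, 0, -14, -15, -8]
  [-4, 4, 0, -8, -1]
  [4, 8, 1, 0, 7]
  [-10, 1, -13, -14, 0]
Key observation: every diagonal entry stays at the unit through all rounds, so no improving cycle exists.
Answer: CONVERGES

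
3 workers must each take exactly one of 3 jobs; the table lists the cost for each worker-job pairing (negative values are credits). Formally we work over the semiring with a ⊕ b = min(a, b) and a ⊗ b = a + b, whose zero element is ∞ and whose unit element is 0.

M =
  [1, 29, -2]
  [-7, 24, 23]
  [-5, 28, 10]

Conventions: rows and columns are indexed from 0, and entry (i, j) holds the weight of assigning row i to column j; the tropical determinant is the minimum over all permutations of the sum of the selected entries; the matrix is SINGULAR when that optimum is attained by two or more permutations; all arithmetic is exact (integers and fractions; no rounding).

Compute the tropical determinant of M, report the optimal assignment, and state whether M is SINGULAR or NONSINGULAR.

σ = (0, 1, 2): 1 + 24 + 10 = 35
σ = (0, 2, 1): 1 + 23 + 28 = 52
σ = (1, 0, 2): 29 + (-7) + 10 = 32
σ = (1, 2, 0): 29 + 23 + (-5) = 47
σ = (2, 0, 1): (-2) + (-7) + 28 = 19
σ = (2, 1, 0): (-2) + 24 + (-5) = 17
Optimal value attained by: σ = (2, 1, 0).
Answer: det⊕(M) = 17; verdict: NONSINGULAR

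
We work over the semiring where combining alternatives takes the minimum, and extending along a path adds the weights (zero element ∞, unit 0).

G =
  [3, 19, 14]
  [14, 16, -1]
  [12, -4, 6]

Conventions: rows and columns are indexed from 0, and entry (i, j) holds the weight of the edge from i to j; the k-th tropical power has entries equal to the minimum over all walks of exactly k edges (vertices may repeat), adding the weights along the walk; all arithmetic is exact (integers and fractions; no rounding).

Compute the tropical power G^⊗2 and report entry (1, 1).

G^⊗2:
  [6, 10, 17]
  [11, -5, 5]
  [10, 2, -5]
Key observation: the optimum is the walk 1->2->1, with weight (-1) + (-4) = -5.
Optimal value attained by: walk 1->2->1.
Answer: (G^⊗2)[1][1] = -5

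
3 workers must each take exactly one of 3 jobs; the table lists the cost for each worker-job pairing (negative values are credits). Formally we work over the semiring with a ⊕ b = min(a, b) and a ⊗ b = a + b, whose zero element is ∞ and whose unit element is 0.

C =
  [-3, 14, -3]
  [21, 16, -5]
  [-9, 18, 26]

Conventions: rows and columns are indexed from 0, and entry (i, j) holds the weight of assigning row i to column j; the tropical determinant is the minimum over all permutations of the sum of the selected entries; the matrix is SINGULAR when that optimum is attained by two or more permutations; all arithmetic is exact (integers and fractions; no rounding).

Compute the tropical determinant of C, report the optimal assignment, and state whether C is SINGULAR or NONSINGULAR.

σ = (0, 1, 2): (-3) + 16 + 26 = 39
σ = (0, 2, 1): (-3) + (-5) + 18 = 10
σ = (1, 0, 2): 14 + 21 + 26 = 61
σ = (1, 2, 0): 14 + (-5) + (-9) = 0
σ = (2, 0, 1): (-3) + 21 + 18 = 36
σ = (2, 1, 0): (-3) + 16 + (-9) = 4
Optimal value attained by: σ = (1, 2, 0).
Answer: det⊕(C) = 0; verdict: NONSINGULAR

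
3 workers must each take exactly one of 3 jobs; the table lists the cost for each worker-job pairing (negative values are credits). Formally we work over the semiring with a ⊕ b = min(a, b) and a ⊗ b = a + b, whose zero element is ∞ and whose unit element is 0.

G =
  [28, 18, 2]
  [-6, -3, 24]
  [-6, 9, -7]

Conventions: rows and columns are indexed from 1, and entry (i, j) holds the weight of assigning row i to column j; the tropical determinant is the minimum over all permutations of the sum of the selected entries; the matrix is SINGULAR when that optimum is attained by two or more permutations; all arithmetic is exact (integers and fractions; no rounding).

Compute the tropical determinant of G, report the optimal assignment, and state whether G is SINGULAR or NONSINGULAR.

σ = (1, 2, 3): 28 + (-3) + (-7) = 18
σ = (1, 3, 2): 28 + 24 + 9 = 61
σ = (2, 1, 3): 18 + (-6) + (-7) = 5
σ = (2, 3, 1): 18 + 24 + (-6) = 36
σ = (3, 1, 2): 2 + (-6) + 9 = 5
σ = (3, 2, 1): 2 + (-3) + (-6) = -7
Optimal value attained by: σ = (3, 2, 1).
Answer: det⊕(G) = -7; verdict: NONSINGULAR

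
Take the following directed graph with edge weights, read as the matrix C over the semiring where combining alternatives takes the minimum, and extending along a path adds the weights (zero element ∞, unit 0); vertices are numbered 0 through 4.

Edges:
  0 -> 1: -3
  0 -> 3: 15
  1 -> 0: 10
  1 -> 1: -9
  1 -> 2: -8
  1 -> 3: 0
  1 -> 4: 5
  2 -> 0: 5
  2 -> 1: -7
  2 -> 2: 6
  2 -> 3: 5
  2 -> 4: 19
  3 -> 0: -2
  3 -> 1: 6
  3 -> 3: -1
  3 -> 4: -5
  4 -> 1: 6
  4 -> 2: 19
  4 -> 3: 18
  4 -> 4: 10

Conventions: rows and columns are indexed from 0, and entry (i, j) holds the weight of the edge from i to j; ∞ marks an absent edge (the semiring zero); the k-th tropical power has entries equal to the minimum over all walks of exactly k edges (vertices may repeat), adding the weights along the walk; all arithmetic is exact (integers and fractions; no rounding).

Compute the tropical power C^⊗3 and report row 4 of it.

C^⊗2:
  [7, -12, -11, -3, 2]
  [-3, -18, -17, -9, -5]
  [3, -16, -15, -7, -2]
  [-3, -5, -2, -2, -6]
  [16, -3, -2, 6, 11]
C^⊗3:
  [-6, -21, -20, -12, -8]
  [-12, -27, -26, -18, -14]
  [-10, -25, -24, -16, -12]
  [-4, -14, -13, -5, -7]
  [3, -12, -11, -3, 1]
Answer: row 4 of C^⊗3 = [3, -12, -11, -3, 1]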